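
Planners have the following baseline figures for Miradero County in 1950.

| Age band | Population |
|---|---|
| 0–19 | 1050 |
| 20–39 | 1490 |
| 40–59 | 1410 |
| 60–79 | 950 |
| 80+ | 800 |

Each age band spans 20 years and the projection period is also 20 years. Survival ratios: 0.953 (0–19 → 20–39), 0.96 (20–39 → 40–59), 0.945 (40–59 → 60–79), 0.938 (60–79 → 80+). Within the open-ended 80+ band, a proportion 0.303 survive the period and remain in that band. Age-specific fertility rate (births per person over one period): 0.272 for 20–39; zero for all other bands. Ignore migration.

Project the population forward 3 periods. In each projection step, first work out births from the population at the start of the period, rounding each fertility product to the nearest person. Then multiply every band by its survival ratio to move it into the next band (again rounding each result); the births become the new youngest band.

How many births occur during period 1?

(Groups numbered youngest = 1 to oldest = 5.)
[period 1]
Births: 1490 × 0.272 = 405
Group 2: 1050 × 0.953 = 1001
Group 3: 1490 × 0.96 = 1430
Group 4: 1410 × 0.945 = 1332
Group 5: 950 × 0.938 + 800 × 0.303 = 891 + 242 = 1133
End of period: [405, 1001, 1430, 1332, 1133]

405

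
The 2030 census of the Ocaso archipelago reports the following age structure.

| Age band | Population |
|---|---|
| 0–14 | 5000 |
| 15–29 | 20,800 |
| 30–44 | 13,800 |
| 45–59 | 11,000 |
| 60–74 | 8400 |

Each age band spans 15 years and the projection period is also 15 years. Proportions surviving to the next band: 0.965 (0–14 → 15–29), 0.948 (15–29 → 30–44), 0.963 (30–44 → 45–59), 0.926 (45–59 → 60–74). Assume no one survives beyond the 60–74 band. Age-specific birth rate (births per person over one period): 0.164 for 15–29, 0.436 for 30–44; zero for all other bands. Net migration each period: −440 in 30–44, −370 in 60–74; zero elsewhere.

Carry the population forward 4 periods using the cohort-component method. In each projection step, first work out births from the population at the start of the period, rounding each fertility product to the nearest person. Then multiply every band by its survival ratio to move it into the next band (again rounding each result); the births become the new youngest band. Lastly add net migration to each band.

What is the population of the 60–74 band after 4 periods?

3316

— Period 1 —
Births: 20800 * 0.164 = 3411  |  13800 * 0.436 = 6017 → total 9428
15–29: 5000 * 0.965 = 4825
30–44: 20800 * 0.948 = 19718
45–59: 13800 * 0.963 = 13289
60–74: 11000 * 0.926 = 10186
Net migration: 30–44 − 440 → 19278; 60–74 − 370 → 9816
Population now: 0–14=9428, 15–29=4825, 30–44=19278, 45–59=13289, 60–74=9816
— Period 2 —
Births: 4825 * 0.164 = 791  |  19278 * 0.436 = 8405 → total 9196
15–29: 9428 * 0.965 = 9098
30–44: 4825 * 0.948 = 4574
45–59: 19278 * 0.963 = 18565
60–74: 13289 * 0.926 = 12306
Net migration: 30–44 − 440 → 4134; 60–74 − 370 → 11936
Population now: 0–14=9196, 15–29=9098, 30–44=4134, 45–59=18565, 60–74=11936
— Period 3 —
Births: 9098 * 0.164 = 1492  |  4134 * 0.436 = 1802 → total 3294
15–29: 9196 * 0.965 = 8874
30–44: 9098 * 0.948 = 8625
45–59: 4134 * 0.963 = 3981
60–74: 18565 * 0.926 = 17191
Net migration: 30–44 − 440 → 8185; 60–74 − 370 → 16821
Population now: 0–14=3294, 15–29=8874, 30–44=8185, 45–59=3981, 60–74=16821
— Period 4 —
Births: 8874 * 0.164 = 1455  |  8185 * 0.436 = 3569 → total 5024
15–29: 3294 * 0.965 = 3179
30–44: 8874 * 0.948 = 8413
45–59: 8185 * 0.963 = 7882
60–74: 3981 * 0.926 = 3686
Net migration: 30–44 − 440 → 7973; 60–74 − 370 → 3316
Population now: 0–14=5024, 15–29=3179, 30–44=7973, 45–59=7882, 60–74=3316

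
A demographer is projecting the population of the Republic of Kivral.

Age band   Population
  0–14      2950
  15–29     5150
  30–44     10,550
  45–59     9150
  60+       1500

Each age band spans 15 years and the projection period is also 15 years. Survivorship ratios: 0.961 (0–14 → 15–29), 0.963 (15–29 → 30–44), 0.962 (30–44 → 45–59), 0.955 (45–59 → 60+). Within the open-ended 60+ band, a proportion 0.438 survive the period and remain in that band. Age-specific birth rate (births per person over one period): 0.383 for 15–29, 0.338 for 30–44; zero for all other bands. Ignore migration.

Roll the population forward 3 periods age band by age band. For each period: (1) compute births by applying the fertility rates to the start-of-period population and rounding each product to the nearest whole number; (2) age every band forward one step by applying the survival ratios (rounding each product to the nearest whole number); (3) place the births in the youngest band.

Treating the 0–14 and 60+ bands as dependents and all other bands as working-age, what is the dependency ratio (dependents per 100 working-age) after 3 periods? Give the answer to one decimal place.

130.4

Numbering the groups 1..5 from youngest to oldest:
— Period 1 —
Births: 5150 × 0.383 = 1972  |  10550 × 0.338 = 3566 — total 5538
Group 2: 2950 × 0.961 = 2835
Group 3: 5150 × 0.963 = 4959
Group 4: 10550 × 0.962 = 10149
Group 5: 9150 × 0.955 + 1500 × 0.438 = 8738 + 657 = 9395
Population now: 0–14=5538, 15–29=2835, 30–44=4959, 45–59=10149, 60+=9395
— Period 2 —
Births: 2835 × 0.383 = 1086  |  4959 × 0.338 = 1676 — total 2762
Group 2: 5538 × 0.961 = 5322
Group 3: 2835 × 0.963 = 2730
Group 4: 4959 × 0.962 = 4771
Group 5: 10149 × 0.955 + 9395 × 0.438 = 9692 + 4115 = 13807
Population now: 0–14=2762, 15–29=5322, 30–44=2730, 45–59=4771, 60+=13807
— Period 3 —
Births: 5322 × 0.383 = 2038  |  2730 × 0.338 = 923 — total 2961
Group 2: 2762 × 0.961 = 2654
Group 3: 5322 × 0.963 = 5125
Group 4: 2730 × 0.962 = 2626
Group 5: 4771 × 0.955 + 13807 × 0.438 = 4556 + 6047 = 10603
Population now: 0–14=2961, 15–29=2654, 30–44=5125, 45–59=2626, 60+=10603
Dependents (band 0–14 + band 60+) = 2961 + 10603 = 13564; working-age = 10405; ratio = 13564/10405 × 100 = 130.4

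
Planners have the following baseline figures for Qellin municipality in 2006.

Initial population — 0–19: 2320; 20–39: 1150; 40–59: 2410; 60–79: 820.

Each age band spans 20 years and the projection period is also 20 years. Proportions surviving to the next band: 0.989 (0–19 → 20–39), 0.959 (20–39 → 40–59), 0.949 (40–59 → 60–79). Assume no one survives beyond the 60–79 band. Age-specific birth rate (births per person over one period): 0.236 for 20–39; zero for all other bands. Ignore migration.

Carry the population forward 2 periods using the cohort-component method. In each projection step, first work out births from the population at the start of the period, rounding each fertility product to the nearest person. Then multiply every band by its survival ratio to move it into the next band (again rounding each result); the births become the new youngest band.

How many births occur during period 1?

271

Let group 1 be 0–19 through group 4 = 60–79.
Period 1:
Births: 1150 × 0.236 = 271
Group 2: 2320 × 0.989 = 2294
Group 3: 1150 × 0.959 = 1103
Group 4: 2410 × 0.949 = 2287
End of period: [271, 2294, 1103, 2287]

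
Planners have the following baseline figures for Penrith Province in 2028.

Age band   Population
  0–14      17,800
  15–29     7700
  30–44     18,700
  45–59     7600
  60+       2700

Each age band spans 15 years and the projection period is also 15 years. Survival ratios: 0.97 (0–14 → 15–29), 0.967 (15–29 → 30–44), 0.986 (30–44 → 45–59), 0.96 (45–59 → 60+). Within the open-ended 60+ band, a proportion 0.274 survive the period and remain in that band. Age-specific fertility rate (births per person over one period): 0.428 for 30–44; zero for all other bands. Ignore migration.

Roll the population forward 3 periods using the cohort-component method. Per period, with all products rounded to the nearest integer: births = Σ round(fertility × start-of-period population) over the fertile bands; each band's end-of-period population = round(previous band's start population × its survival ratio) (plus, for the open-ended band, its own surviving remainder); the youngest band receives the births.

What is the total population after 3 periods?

Period 1.
Births: 18700 * 0.428 = 8004
15–29: 17800 * 0.97 = 17266
30–44: 7700 * 0.967 = 7446
45–59: 18700 * 0.986 = 18438
60+: 7600 * 0.96 + 2700 * 0.274 = 7296 + 740 = 8036
Population now: 0–14=8004, 15–29=17266, 30–44=7446, 45–59=18438, 60+=8036
Period 2.
Births: 7446 * 0.428 = 3187
15–29: 8004 * 0.97 = 7764
30–44: 17266 * 0.967 = 16696
45–59: 7446 * 0.986 = 7342
60+: 18438 * 0.96 + 8036 * 0.274 = 17700 + 2202 = 19902
Population now: 0–14=3187, 15–29=7764, 30–44=16696, 45–59=7342, 60+=19902
Period 3.
Births: 16696 * 0.428 = 7146
15–29: 3187 * 0.97 = 3091
30–44: 7764 * 0.967 = 7508
45–59: 16696 * 0.986 = 16462
60+: 7342 * 0.96 + 19902 * 0.274 = 7048 + 5453 = 12501
Population now: 0–14=7146, 15–29=3091, 30–44=7508, 45–59=16462, 60+=12501
Total after period 3: 7146 + 3091 + 7508 + 16462 + 12501 = 46708

46708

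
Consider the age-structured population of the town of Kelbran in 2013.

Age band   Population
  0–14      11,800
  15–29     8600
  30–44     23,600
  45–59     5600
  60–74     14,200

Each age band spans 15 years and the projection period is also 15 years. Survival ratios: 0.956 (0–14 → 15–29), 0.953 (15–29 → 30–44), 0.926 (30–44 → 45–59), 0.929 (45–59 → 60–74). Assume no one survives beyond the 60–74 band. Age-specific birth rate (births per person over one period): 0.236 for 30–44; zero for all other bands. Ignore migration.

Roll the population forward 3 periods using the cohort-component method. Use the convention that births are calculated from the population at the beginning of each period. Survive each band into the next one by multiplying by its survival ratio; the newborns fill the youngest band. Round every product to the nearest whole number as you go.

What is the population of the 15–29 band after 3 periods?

1849

Let group 1 be 0–14 through group 5 = 60–74.
— Period 1 —
Births: 23600 * 0.236 = 5570
Group 2: 11800 * 0.956 = 11281
Group 3: 8600 * 0.953 = 8196
Group 4: 23600 * 0.926 = 21854
Group 5: 5600 * 0.929 = 5202
→ [5570, 11281, 8196, 21854, 5202]
— Period 2 —
Births: 8196 * 0.236 = 1934
Group 2: 5570 * 0.956 = 5325
Group 3: 11281 * 0.953 = 10751
Group 4: 8196 * 0.926 = 7589
Group 5: 21854 * 0.929 = 20302
→ [1934, 5325, 10751, 7589, 20302]
— Period 3 —
Births: 10751 * 0.236 = 2537
Group 2: 1934 * 0.956 = 1849
Group 3: 5325 * 0.953 = 5075
Group 4: 10751 * 0.926 = 9955
Group 5: 7589 * 0.929 = 7050
→ [2537, 1849, 5075, 9955, 7050]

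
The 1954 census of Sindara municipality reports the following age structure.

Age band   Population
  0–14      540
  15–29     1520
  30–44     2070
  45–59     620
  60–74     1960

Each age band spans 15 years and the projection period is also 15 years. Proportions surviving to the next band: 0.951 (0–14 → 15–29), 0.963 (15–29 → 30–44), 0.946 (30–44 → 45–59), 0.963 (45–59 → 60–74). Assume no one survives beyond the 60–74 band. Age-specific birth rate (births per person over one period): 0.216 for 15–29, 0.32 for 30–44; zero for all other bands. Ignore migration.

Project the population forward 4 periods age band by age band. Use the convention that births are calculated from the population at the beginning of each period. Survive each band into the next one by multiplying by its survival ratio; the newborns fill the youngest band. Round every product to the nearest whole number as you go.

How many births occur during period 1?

990

Period 1.
Births: 1520 * 0.216 = 328 ; 2070 * 0.32 = 662 → total 990
15–29: 540 * 0.951 = 514
30–44: 1520 * 0.963 = 1464
45–59: 2070 * 0.946 = 1958
60–74: 620 * 0.963 = 597
End of period: [990, 514, 1464, 1958, 597]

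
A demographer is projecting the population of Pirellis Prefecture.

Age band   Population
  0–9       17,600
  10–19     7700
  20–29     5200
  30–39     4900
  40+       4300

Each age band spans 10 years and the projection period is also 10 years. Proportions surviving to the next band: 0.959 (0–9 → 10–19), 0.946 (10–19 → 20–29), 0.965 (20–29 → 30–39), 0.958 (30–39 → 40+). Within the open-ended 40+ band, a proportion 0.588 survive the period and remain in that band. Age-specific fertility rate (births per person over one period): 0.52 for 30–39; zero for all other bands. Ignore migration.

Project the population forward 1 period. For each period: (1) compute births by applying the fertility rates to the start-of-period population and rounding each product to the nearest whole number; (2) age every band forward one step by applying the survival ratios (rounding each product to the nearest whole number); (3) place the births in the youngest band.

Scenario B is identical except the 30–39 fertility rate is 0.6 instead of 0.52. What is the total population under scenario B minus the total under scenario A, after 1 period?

392

Call the bands 1 to 5, youngest first.
[period 1]
Births: 4900 × 0.52 = 2548
Band 2: 17600 × 0.959 = 16878
Band 3: 7700 × 0.946 = 7284
Band 4: 5200 × 0.965 = 5018
Band 5: 4900 × 0.958 + 4300 × 0.588 = 4694 + 2528 = 7222
End of period: [2548, 16878, 7284, 5018, 7222]
Scenario A total after 1 period: 38950
Scenario B projection —
[period 1]
Births: 4900 × 0.6 = 2940
Band 2: 17600 × 0.959 = 16878
Band 3: 7700 × 0.946 = 7284
Band 4: 5200 × 0.965 = 5018
Band 5: 4900 × 0.958 + 4300 × 0.588 = 4694 + 2528 = 7222
End of period: [2940, 16878, 7284, 5018, 7222]
Scenario B total after 1 period: 39342
Difference B − A = 39342 − 38950 = 392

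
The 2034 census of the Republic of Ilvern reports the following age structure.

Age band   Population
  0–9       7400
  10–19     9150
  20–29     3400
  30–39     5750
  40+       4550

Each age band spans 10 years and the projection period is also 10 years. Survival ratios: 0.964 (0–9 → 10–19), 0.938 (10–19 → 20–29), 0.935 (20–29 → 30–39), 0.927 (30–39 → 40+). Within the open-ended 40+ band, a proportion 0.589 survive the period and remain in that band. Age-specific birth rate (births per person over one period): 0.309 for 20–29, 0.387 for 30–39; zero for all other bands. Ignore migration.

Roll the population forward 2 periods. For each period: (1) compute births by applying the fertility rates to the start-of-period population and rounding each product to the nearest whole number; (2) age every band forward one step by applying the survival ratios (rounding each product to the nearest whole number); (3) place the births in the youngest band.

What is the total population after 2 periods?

After projecting period 1:
Births: 3400 * 0.309 = 1051  |  5750 * 0.387 = 2225 — total 3276
10–19: 7400 * 0.964 = 7134
20–29: 9150 * 0.938 = 8583
30–39: 3400 * 0.935 = 3179
40+: 5750 * 0.927 + 4550 * 0.589 = 5330 + 2680 = 8010
Population now: 0–9=3276, 10–19=7134, 20–29=8583, 30–39=3179, 40+=8010
After projecting period 2:
Births: 8583 * 0.309 = 2652  |  3179 * 0.387 = 1230 — total 3882
10–19: 3276 * 0.964 = 3158
20–29: 7134 * 0.938 = 6692
30–39: 8583 * 0.935 = 8025
40+: 3179 * 0.927 + 8010 * 0.589 = 2947 + 4718 = 7665
Population now: 0–9=3882, 10–19=3158, 20–29=6692, 30–39=8025, 40+=7665
Total after period 2: 3882 + 3158 + 6692 + 8025 + 7665 = 29422

29422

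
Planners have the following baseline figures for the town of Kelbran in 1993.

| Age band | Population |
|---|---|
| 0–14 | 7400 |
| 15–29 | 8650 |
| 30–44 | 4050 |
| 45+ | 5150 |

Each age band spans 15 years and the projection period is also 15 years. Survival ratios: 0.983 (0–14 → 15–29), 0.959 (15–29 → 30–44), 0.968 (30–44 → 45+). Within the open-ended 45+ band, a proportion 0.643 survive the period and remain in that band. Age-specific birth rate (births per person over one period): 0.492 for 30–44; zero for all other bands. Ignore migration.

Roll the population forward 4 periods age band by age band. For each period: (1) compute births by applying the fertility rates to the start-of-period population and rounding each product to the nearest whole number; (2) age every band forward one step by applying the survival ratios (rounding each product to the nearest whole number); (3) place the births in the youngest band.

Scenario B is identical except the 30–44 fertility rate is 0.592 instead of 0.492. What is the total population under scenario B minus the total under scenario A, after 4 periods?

2251

Call the bands 1 to 4, youngest first.
— Period 1 —
Births: 4050 * 0.492 = 1993
Band 2: 7400 * 0.983 = 7274
Band 3: 8650 * 0.959 = 8295
Band 4: 4050 * 0.968 + 5150 * 0.643 = 3920 + 3311 = 7231
Population now: 0–14=1993, 15–29=7274, 30–44=8295, 45+=7231
— Period 2 —
Births: 8295 * 0.492 = 4081
Band 2: 1993 * 0.983 = 1959
Band 3: 7274 * 0.959 = 6976
Band 4: 8295 * 0.968 + 7231 * 0.643 = 8030 + 4650 = 12680
Population now: 0–14=4081, 15–29=1959, 30–44=6976, 45+=12680
— Period 3 —
Births: 6976 * 0.492 = 3432
Band 2: 4081 * 0.983 = 4012
Band 3: 1959 * 0.959 = 1879
Band 4: 6976 * 0.968 + 12680 * 0.643 = 6753 + 8153 = 14906
Population now: 0–14=3432, 15–29=4012, 30–44=1879, 45+=14906
— Period 4 —
Births: 1879 * 0.492 = 924
Band 2: 3432 * 0.983 = 3374
Band 3: 4012 * 0.959 = 3848
Band 4: 1879 * 0.968 + 14906 * 0.643 = 1819 + 9585 = 11404
Population now: 0–14=924, 15–29=3374, 30–44=3848, 45+=11404
Scenario A total after 4 periods: 19550
Scenario B projection —
— Period 1 —
Births: 4050 * 0.592 = 2398
Band 2: 7400 * 0.983 = 7274
Band 3: 8650 * 0.959 = 8295
Band 4: 4050 * 0.968 + 5150 * 0.643 = 3920 + 3311 = 7231
Population now: 0–14=2398, 15–29=7274, 30–44=8295, 45+=7231
— Period 2 —
Births: 8295 * 0.592 = 4911
Band 2: 2398 * 0.983 = 2357
Band 3: 7274 * 0.959 = 6976
Band 4: 8295 * 0.968 + 7231 * 0.643 = 8030 + 4650 = 12680
Population now: 0–14=4911, 15–29=2357, 30–44=6976, 45+=12680
— Period 3 —
Births: 6976 * 0.592 = 4130
Band 2: 4911 * 0.983 = 4828
Band 3: 2357 * 0.959 = 2260
Band 4: 6976 * 0.968 + 12680 * 0.643 = 6753 + 8153 = 14906
Population now: 0–14=4130, 15–29=4828, 30–44=2260, 45+=14906
— Period 4 —
Births: 2260 * 0.592 = 1338
Band 2: 4130 * 0.983 = 4060
Band 3: 4828 * 0.959 = 4630
Band 4: 2260 * 0.968 + 14906 * 0.643 = 2188 + 9585 = 11773
Population now: 0–14=1338, 15–29=4060, 30–44=4630, 45+=11773
Scenario B total after 4 periods: 21801
Difference B − A = 21801 − 19550 = 2251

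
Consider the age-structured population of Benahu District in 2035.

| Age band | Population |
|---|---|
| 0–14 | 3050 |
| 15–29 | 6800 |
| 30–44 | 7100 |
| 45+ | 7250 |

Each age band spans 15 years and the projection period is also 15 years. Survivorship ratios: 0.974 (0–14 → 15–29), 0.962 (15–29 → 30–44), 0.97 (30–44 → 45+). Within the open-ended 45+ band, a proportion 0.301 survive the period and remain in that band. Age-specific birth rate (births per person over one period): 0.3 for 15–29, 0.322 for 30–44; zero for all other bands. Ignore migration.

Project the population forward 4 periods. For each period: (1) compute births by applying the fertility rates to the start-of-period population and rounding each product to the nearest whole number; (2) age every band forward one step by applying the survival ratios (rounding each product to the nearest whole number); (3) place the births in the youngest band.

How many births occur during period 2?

[period 1]
Births: 6800 * 0.3 = 2040, 7100 * 0.322 = 2286 → 4326
15–29: 3050 * 0.974 = 2971
30–44: 6800 * 0.962 = 6542
45+: 7100 * 0.97 + 7250 * 0.301 = 6887 + 2182 = 9069
Population now: 0–14=4326, 15–29=2971, 30–44=6542, 45+=9069
[period 2]
Births: 2971 * 0.3 = 891, 6542 * 0.322 = 2107 → 2998
15–29: 4326 * 0.974 = 4214
30–44: 2971 * 0.962 = 2858
45+: 6542 * 0.97 + 9069 * 0.301 = 6346 + 2730 = 9076
Population now: 0–14=2998, 15–29=4214, 30–44=2858, 45+=9076

2998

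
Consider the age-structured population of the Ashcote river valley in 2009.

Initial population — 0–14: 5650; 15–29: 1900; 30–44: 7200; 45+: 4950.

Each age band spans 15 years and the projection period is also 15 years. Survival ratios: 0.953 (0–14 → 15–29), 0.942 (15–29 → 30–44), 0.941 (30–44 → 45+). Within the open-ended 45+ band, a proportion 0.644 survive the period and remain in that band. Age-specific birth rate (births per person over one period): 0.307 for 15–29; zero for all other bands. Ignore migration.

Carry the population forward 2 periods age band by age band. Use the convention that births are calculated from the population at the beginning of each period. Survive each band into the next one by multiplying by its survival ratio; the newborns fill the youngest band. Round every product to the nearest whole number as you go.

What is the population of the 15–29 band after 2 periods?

After projecting period 1:
Births: 1900 × 0.307 = 583
15–29: 5650 × 0.953 = 5384
30–44: 1900 × 0.942 = 1790
45+: 7200 × 0.941 + 4950 × 0.644 = 6775 + 3188 = 9963
→ [583, 5384, 1790, 9963]
After projecting period 2:
Births: 5384 × 0.307 = 1653
15–29: 583 × 0.953 = 556
30–44: 5384 × 0.942 = 5072
45+: 1790 × 0.941 + 9963 × 0.644 = 1684 + 6416 = 8100
→ [1653, 556, 5072, 8100]

556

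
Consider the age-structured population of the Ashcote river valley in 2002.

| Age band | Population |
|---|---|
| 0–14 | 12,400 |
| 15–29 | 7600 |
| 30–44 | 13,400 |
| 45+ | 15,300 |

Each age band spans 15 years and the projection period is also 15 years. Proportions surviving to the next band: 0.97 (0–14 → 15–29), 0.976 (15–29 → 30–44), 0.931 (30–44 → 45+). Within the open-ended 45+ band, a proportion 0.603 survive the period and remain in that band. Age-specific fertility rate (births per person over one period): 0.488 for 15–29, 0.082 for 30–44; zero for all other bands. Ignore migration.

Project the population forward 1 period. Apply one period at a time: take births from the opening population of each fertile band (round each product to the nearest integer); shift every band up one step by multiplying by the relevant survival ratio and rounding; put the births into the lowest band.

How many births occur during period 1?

4808

After projecting period 1:
Births: 7600 × 0.488 = 3709, 13400 × 0.082 = 1099 — total 4808
15–29: 12400 × 0.97 = 12028
30–44: 7600 × 0.976 = 7418
45+: 13400 × 0.931 + 15300 × 0.603 = 12475 + 9226 = 21701
→ [4808, 12028, 7418, 21701]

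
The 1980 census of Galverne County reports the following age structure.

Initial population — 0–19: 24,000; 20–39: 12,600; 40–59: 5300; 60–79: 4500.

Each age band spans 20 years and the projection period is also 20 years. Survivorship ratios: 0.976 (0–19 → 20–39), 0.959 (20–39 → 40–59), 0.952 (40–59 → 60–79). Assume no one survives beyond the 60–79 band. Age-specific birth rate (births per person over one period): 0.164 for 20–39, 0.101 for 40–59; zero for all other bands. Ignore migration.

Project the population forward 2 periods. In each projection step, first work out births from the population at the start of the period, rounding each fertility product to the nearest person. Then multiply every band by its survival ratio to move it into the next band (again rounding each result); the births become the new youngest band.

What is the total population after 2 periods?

41568

— Period 1 —
Births: 12600 × 0.164 = 2066  |  5300 × 0.101 = 535 → 2601
20–39: 24000 × 0.976 = 23424
40–59: 12600 × 0.959 = 12083
60–79: 5300 × 0.952 = 5046
Population now: 0–19=2601, 20–39=23424, 40–59=12083, 60–79=5046
— Period 2 —
Births: 23424 × 0.164 = 3842  |  12083 × 0.101 = 1220 → 5062
20–39: 2601 × 0.976 = 2539
40–59: 23424 × 0.959 = 22464
60–79: 12083 × 0.952 = 11503
Population now: 0–19=5062, 20–39=2539, 40–59=22464, 60–79=11503
Total after period 2: 5062 + 2539 + 22464 + 11503 = 41568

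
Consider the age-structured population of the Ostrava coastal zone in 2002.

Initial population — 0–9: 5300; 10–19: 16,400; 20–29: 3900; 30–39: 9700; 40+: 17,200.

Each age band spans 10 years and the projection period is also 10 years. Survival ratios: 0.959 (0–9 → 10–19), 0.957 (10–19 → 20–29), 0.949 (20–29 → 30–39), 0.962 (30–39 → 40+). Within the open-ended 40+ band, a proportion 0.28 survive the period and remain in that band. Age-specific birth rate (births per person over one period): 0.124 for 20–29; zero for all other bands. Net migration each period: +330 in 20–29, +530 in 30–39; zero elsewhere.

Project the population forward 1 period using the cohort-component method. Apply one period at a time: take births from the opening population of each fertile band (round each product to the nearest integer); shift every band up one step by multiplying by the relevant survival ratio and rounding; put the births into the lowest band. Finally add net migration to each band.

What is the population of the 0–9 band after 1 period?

484

After projecting period 1:
Births: 3900 * 0.124 = 484
10–19: 5300 * 0.959 = 5083
20–29: 16400 * 0.957 = 15695
30–39: 3900 * 0.949 = 3701
40+: 9700 * 0.962 + 17200 * 0.28 = 9331 + 4816 = 14147
Net migration: 20–29 + 330 → 16025; 30–39 + 530 → 4231
Giving 484 / 5083 / 16025 / 4231 / 14147.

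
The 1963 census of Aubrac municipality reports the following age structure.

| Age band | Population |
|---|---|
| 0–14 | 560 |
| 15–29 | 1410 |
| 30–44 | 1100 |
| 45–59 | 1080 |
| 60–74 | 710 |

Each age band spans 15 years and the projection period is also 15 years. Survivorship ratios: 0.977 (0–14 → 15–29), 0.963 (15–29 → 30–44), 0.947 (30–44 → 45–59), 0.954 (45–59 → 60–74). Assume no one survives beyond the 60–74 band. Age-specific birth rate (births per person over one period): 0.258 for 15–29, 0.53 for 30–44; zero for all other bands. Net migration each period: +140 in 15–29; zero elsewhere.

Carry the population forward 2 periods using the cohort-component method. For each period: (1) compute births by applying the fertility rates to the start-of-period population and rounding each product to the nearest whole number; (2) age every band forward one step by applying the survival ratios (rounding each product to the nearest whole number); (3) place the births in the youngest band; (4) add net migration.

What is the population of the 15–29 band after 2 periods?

Let group 1 be 0–14 through group 5 = 60–74.
After projecting period 1:
Births: 1410 × 0.258 = 364  |  1100 × 0.53 = 583 — total 947
Group 2: 560 × 0.977 = 547
Group 3: 1410 × 0.963 = 1358
Group 4: 1100 × 0.947 = 1042
Group 5: 1080 × 0.954 = 1030
Net migration: Group 2 + 140 → 687
Giving 947 / 687 / 1358 / 1042 / 1030.
After projecting period 2:
Births: 687 × 0.258 = 177  |  1358 × 0.53 = 720 — total 897
Group 2: 947 × 0.977 = 925
Group 3: 687 × 0.963 = 662
Group 4: 1358 × 0.947 = 1286
Group 5: 1042 × 0.954 = 994
Net migration: Group 2 + 140 → 1065
Giving 897 / 1065 / 662 / 1286 / 994.

1065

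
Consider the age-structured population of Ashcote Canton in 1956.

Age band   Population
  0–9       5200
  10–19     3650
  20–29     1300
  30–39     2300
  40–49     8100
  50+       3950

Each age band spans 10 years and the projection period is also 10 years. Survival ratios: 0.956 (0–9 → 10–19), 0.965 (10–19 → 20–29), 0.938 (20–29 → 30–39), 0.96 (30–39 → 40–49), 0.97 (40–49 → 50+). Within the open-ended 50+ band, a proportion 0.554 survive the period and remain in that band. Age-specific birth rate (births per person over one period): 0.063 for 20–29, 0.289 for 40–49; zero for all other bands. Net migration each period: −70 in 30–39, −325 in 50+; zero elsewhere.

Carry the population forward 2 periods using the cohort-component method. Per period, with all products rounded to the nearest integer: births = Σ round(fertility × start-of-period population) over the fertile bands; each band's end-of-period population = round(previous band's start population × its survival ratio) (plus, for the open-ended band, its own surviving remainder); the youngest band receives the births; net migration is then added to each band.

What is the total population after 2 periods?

Period 1.
Births: 1300 × 0.063 = 82  |  8100 × 0.289 = 2341 → total 2423
10–19: 5200 × 0.956 = 4971
20–29: 3650 × 0.965 = 3522
30–39: 1300 × 0.938 = 1219
40–49: 2300 × 0.96 = 2208
50+: 8100 × 0.97 + 3950 × 0.554 = 7857 + 2188 = 10045
Net migration: 30–39 − 70 → 1149; 50+ − 325 → 9720
→ [2423, 4971, 3522, 1149, 2208, 9720]
Period 2.
Births: 3522 × 0.063 = 222  |  2208 × 0.289 = 638 → total 860
10–19: 2423 × 0.956 = 2316
20–29: 4971 × 0.965 = 4797
30–39: 3522 × 0.938 = 3304
40–49: 1149 × 0.96 = 1103
50+: 2208 × 0.97 + 9720 × 0.554 = 2142 + 5385 = 7527
Net migration: 30–39 − 70 → 3234; 50+ − 325 → 7202
→ [860, 2316, 4797, 3234, 1103, 7202]
Total after period 2: 860 + 2316 + 4797 + 3234 + 1103 + 7202 = 19512

19512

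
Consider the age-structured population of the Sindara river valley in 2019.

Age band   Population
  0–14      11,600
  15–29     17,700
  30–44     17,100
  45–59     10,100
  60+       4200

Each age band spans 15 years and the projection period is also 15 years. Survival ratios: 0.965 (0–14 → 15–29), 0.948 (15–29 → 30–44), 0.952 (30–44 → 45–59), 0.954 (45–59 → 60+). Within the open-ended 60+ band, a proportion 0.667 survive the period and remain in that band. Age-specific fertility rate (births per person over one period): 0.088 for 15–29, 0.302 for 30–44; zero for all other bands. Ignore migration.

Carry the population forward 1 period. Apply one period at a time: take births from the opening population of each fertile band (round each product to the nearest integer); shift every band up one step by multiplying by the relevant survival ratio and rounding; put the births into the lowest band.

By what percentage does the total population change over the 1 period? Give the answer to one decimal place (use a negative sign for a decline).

4.5

— Period 1 —
Births: 17700 × 0.088 = 1558  |  17100 × 0.302 = 5164 ⇒ total 6722
15–29: 11600 × 0.965 = 11194
30–44: 17700 × 0.948 = 16780
45–59: 17100 × 0.952 = 16279
60+: 10100 × 0.954 + 4200 × 0.667 = 9635 + 2801 = 12436
→ [6722, 11194, 16780, 16279, 12436]
Total: 60700 → 63411; change = 2711; percentage change = 4.5%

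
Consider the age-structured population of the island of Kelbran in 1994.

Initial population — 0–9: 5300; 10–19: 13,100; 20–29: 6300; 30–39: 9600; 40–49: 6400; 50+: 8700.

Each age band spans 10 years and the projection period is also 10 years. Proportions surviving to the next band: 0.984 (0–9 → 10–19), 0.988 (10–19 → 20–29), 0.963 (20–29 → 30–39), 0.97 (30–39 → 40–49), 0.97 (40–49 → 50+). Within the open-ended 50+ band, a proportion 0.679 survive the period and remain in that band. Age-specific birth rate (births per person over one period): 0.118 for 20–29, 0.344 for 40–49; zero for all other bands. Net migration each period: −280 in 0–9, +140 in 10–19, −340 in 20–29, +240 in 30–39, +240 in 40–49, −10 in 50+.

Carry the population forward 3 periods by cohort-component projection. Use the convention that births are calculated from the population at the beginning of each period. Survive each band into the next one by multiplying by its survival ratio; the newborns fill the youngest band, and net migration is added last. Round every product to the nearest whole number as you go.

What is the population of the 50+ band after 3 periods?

Call the groups 1 to 6, youngest first.
[period 1]
Births: 6300 × 0.118 = 743, 6400 × 0.344 = 2202 ⇒ total 2945
Group 2: 5300 × 0.984 = 5215
Group 3: 13100 × 0.988 = 12943
Group 4: 6300 × 0.963 = 6067
Group 5: 9600 × 0.97 = 9312
Group 6: 6400 × 0.97 + 8700 × 0.679 = 6208 + 5907 = 12115
Net migration: Group 1 − 280 → 2665; Group 2 + 140 → 5355; Group 3 − 340 → 12603; Group 4 + 240 → 6307; Group 5 + 240 → 9552; Group 6 − 10 → 12105
Giving 2665 / 5355 / 12603 / 6307 / 9552 / 12105.
[period 2]
Births: 12603 × 0.118 = 1487, 9552 × 0.344 = 3286 ⇒ total 4773
Group 2: 2665 × 0.984 = 2622
Group 3: 5355 × 0.988 = 5291
Group 4: 12603 × 0.963 = 12137
Group 5: 6307 × 0.97 = 6118
Group 6: 9552 × 0.97 + 12105 × 0.679 = 9265 + 8219 = 17484
Net migration: Group 1 − 280 → 4493; Group 2 + 140 → 2762; Group 3 − 340 → 4951; Group 4 + 240 → 12377; Group 5 + 240 → 6358; Group 6 − 10 → 17474
Giving 4493 / 2762 / 4951 / 12377 / 6358 / 17474.
[period 3]
Births: 4951 × 0.118 = 584, 6358 × 0.344 = 2187 ⇒ total 2771
Group 2: 4493 × 0.984 = 4421
Group 3: 2762 × 0.988 = 2729
Group 4: 4951 × 0.963 = 4768
Group 5: 12377 × 0.97 = 12006
Group 6: 6358 × 0.97 + 17474 × 0.679 = 6167 + 11865 = 18032
Net migration: Group 1 − 280 → 2491; Group 2 + 140 → 4561; Group 3 − 340 → 2389; Group 4 + 240 → 5008; Group 5 + 240 → 12246; Group 6 − 10 → 18022
Giving 2491 / 4561 / 2389 / 5008 / 12246 / 18022.

18022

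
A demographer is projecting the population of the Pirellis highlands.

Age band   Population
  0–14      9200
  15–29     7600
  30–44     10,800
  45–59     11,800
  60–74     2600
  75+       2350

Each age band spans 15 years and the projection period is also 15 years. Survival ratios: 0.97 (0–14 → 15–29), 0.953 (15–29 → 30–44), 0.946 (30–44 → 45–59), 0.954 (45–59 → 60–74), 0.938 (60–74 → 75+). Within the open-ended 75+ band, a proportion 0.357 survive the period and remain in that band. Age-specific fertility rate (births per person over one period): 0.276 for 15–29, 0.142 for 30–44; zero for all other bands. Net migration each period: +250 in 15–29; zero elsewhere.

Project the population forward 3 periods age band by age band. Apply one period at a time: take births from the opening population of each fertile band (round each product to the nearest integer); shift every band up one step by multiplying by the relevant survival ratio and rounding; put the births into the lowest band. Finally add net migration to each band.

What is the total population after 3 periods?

37721

Call the bands 1 to 6, youngest first.
— Period 1 —
Births: 7600 * 0.276 = 2098, 10800 * 0.142 = 1534 → 3632
Band 2: 9200 * 0.97 = 8924
Band 3: 7600 * 0.953 = 7243
Band 4: 10800 * 0.946 = 10217
Band 5: 11800 * 0.954 = 11257
Band 6: 2600 * 0.938 + 2350 * 0.357 = 2439 + 839 = 3278
Net migration: Band 2 + 250 → 9174
Population now: 0–14=3632, 15–29=9174, 30–44=7243, 45–59=10217, 60–74=11257, 75+=3278
— Period 2 —
Births: 9174 * 0.276 = 2532, 7243 * 0.142 = 1029 → 3561
Band 2: 3632 * 0.97 = 3523
Band 3: 9174 * 0.953 = 8743
Band 4: 7243 * 0.946 = 6852
Band 5: 10217 * 0.954 = 9747
Band 6: 11257 * 0.938 + 3278 * 0.357 = 10559 + 1170 = 11729
Net migration: Band 2 + 250 → 3773
Population now: 0–14=3561, 15–29=3773, 30–44=8743, 45–59=6852, 60–74=9747, 75+=11729
— Period 3 —
Births: 3773 * 0.276 = 1041, 8743 * 0.142 = 1242 → 2283
Band 2: 3561 * 0.97 = 3454
Band 3: 3773 * 0.953 = 3596
Band 4: 8743 * 0.946 = 8271
Band 5: 6852 * 0.954 = 6537
Band 6: 9747 * 0.938 + 11729 * 0.357 = 9143 + 4187 = 13330
Net migration: Band 2 + 250 → 3704
Population now: 0–14=2283, 15–29=3704, 30–44=3596, 45–59=8271, 60–74=6537, 75+=13330
Total after period 3: 2283 + 3704 + 3596 + 8271 + 6537 + 13330 = 37721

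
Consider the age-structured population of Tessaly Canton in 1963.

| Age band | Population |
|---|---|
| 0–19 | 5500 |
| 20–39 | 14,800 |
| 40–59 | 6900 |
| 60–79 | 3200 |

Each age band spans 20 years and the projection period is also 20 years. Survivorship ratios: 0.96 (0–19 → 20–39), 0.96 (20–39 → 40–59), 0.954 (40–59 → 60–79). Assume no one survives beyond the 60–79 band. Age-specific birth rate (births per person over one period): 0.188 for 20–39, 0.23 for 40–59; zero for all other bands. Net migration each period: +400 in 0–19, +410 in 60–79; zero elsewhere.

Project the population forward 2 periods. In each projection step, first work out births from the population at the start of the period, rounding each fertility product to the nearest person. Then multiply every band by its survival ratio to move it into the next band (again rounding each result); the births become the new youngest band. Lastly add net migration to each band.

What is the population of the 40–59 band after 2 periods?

After projecting period 1:
Births: 14800 * 0.188 = 2782, 6900 * 0.23 = 1587 ⇒ total 4369
20–39: 5500 * 0.96 = 5280
40–59: 14800 * 0.96 = 14208
60–79: 6900 * 0.954 = 6583
Net migration: 0–19 + 400 → 4769; 60–79 + 410 → 6993
End of period: [4769, 5280, 14208, 6993]
After projecting period 2:
Births: 5280 * 0.188 = 993, 14208 * 0.23 = 3268 ⇒ total 4261
20–39: 4769 * 0.96 = 4578
40–59: 5280 * 0.96 = 5069
60–79: 14208 * 0.954 = 13554
Net migration: 0–19 + 400 → 4661; 60–79 + 410 → 13964
End of period: [4661, 4578, 5069, 13964]

5069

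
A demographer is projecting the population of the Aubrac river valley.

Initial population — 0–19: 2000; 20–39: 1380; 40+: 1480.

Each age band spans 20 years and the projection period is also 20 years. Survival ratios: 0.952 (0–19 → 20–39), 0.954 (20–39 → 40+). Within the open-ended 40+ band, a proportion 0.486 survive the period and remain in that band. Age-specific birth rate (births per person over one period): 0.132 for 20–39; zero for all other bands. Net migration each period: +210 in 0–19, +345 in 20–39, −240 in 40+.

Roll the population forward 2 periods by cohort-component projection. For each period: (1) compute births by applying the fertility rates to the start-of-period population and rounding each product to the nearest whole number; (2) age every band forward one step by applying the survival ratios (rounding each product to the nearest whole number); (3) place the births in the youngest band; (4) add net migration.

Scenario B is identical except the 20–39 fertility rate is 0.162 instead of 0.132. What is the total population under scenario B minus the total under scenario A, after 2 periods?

Numbering the groups 1..3 from youngest to oldest:
Period 1.
Births: 1380 × 0.132 = 182
Group 2: 2000 × 0.952 = 1904
Group 3: 1380 × 0.954 + 1480 × 0.486 = 1317 + 719 = 2036
Net migration: Group 1 + 210 → 392; Group 2 + 345 → 2249; Group 3 − 240 → 1796
Giving 392 / 2249 / 1796.
Period 2.
Births: 2249 × 0.132 = 297
Group 2: 392 × 0.952 = 373
Group 3: 2249 × 0.954 + 1796 × 0.486 = 2146 + 873 = 3019
Net migration: Group 1 + 210 → 507; Group 2 + 345 → 718; Group 3 − 240 → 2779
Giving 507 / 718 / 2779.
Scenario A total after 2 periods: 4004
Scenario B projection —
Period 1.
Births: 1380 × 0.162 = 224
Group 2: 2000 × 0.952 = 1904
Group 3: 1380 × 0.954 + 1480 × 0.486 = 1317 + 719 = 2036
Net migration: Group 1 + 210 → 434; Group 2 + 345 → 2249; Group 3 − 240 → 1796
Giving 434 / 2249 / 1796.
Period 2.
Births: 2249 × 0.162 = 364
Group 2: 434 × 0.952 = 413
Group 3: 2249 × 0.954 + 1796 × 0.486 = 2146 + 873 = 3019
Net migration: Group 1 + 210 → 574; Group 2 + 345 → 758; Group 3 − 240 → 2779
Giving 574 / 758 / 2779.
Scenario B total after 2 periods: 4111
Difference B − A = 4111 − 4004 = 107

107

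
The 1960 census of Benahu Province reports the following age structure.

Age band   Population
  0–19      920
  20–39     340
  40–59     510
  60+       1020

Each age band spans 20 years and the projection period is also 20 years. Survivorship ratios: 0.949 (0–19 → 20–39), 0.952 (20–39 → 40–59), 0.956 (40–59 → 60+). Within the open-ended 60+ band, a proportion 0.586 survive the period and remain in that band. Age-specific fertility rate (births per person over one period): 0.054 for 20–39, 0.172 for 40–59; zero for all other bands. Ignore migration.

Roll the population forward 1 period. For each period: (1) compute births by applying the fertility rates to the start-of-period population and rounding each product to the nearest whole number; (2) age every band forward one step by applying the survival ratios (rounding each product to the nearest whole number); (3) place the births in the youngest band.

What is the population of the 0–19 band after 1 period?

Numbering the groups 1..4 from youngest to oldest:
Period 1.
Births: 340 × 0.054 = 18 ; 510 × 0.172 = 88 → 106
Group 2: 920 × 0.949 = 873
Group 3: 340 × 0.952 = 324
Group 4: 510 × 0.956 + 1020 × 0.586 = 488 + 598 = 1086
Giving 106 / 873 / 324 / 1086.

106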